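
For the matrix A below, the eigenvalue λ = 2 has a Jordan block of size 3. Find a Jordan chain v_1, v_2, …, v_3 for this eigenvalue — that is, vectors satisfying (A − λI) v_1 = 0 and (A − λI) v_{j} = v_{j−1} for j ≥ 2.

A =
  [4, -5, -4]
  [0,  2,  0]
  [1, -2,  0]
A Jordan chain for λ = 2 of length 3:
v_1 = (-2, 0, -1)ᵀ
v_2 = (-5, 0, -2)ᵀ
v_3 = (0, 1, 0)ᵀ

Let N = A − (2)·I. We want v_3 with N^3 v_3 = 0 but N^2 v_3 ≠ 0; then v_{j-1} := N · v_j for j = 3, …, 2.

Pick v_3 = (0, 1, 0)ᵀ.
Then v_2 = N · v_3 = (-5, 0, -2)ᵀ.
Then v_1 = N · v_2 = (-2, 0, -1)ᵀ.

Sanity check: (A − (2)·I) v_1 = (0, 0, 0)ᵀ = 0. ✓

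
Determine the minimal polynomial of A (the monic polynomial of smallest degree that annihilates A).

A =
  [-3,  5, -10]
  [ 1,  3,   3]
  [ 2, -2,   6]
x^3 - 6*x^2 + 12*x - 8

The characteristic polynomial is χ_A(x) = (x - 2)^3, so the eigenvalues are known. The minimal polynomial is
  m_A(x) = Π_λ (x − λ)^{k_λ}
where k_λ is the size of the *largest* Jordan block for λ (equivalently, the smallest k with (A − λI)^k v = 0 for every generalised eigenvector v of λ).

  λ = 2: largest Jordan block has size 3, contributing (x − 2)^3

So m_A(x) = (x - 2)^3 = x^3 - 6*x^2 + 12*x - 8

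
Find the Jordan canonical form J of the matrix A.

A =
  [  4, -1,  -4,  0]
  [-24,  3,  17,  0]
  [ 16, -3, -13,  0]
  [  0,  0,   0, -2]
J_3(-2) ⊕ J_1(-2)

The characteristic polynomial is
  det(x·I − A) = x^4 + 8*x^3 + 24*x^2 + 32*x + 16 = (x + 2)^4

Eigenvalues and multiplicities (the geometric multiplicity of λ is n − rank(A − λI), which equals the number of Jordan blocks for λ):
  λ = -2: algebraic multiplicity = 4, geometric multiplicity = 2

Determining the block sizes for each eigenvalue:
  λ = -2: with am = 4 and gm = 2, the partition is not yet determined (e.g. several partitions of 4 into 2 parts exist). Let N = A − (-2)·I. Computing rank(N^1) = 2, rank(N^2) = 1, rank(N^3) = 0; the number of blocks of size ≥ j is rank(N^{j−1}) − rank(N^j), giving [2, 1, 1]. So we have 1 block(s) of size 3, 1 block(s) of size 1 → block sizes [3, 1]

Assembling the blocks gives a Jordan form
J =
  [-2,  1,  0,  0]
  [ 0, -2,  1,  0]
  [ 0,  0, -2,  0]
  [ 0,  0,  0, -2]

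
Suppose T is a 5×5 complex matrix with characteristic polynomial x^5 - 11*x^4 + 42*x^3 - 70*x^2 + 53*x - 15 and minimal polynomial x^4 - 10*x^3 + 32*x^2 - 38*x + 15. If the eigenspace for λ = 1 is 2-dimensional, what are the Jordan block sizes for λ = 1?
Block sizes for λ = 1: [2, 1]

Step 1 — from the characteristic polynomial, algebraic multiplicity of λ = 1 is 3. From dim ker(T − (1)·I) = 2, there are exactly 2 Jordan blocks for λ = 1.
Step 2 — from the minimal polynomial, the factor (x − 1)^2 tells us the largest block for λ = 1 has size 2.
Step 3 — with total size 3, 2 blocks, and largest block 2, the block sizes (in nonincreasing order) are [2, 1].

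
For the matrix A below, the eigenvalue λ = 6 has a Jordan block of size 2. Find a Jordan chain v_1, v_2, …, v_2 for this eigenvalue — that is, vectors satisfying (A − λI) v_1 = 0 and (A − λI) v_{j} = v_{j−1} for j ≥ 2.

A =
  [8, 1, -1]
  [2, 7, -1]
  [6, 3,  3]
A Jordan chain for λ = 6 of length 2:
v_1 = (2, 2, 6)ᵀ
v_2 = (1, 0, 0)ᵀ

Let N = A − (6)·I. We want v_2 with N^2 v_2 = 0 but N^1 v_2 ≠ 0; then v_{j-1} := N · v_j for j = 2, …, 2.

Pick v_2 = (1, 0, 0)ᵀ.
Then v_1 = N · v_2 = (2, 2, 6)ᵀ.

Sanity check: (A − (6)·I) v_1 = (0, 0, 0)ᵀ = 0. ✓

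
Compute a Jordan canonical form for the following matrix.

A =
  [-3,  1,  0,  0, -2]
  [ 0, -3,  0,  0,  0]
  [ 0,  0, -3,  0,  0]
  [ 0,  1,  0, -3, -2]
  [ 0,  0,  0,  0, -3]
J_2(-3) ⊕ J_1(-3) ⊕ J_1(-3) ⊕ J_1(-3)

The characteristic polynomial is
  det(x·I − A) = x^5 + 15*x^4 + 90*x^3 + 270*x^2 + 405*x + 243 = (x + 3)^5

Eigenvalues and multiplicities (the geometric multiplicity of λ is n − rank(A − λI), which equals the number of Jordan blocks for λ):
  λ = -3: algebraic multiplicity = 5, geometric multiplicity = 4

Determining the block sizes for each eigenvalue:
  λ = -3: 4 blocks summing to 5 forces exactly one block of size 2 and the rest size 1 → block sizes [2, 1, 1, 1]

Assembling the blocks gives a Jordan form
J =
  [-3,  1,  0,  0,  0]
  [ 0, -3,  0,  0,  0]
  [ 0,  0, -3,  0,  0]
  [ 0,  0,  0, -3,  0]
  [ 0,  0,  0,  0, -3]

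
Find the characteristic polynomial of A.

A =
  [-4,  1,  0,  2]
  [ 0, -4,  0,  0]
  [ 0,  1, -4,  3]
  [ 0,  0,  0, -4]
x^4 + 16*x^3 + 96*x^2 + 256*x + 256

Expanding det(x·I − A) (e.g. by cofactor expansion or by noting that A is similar to its Jordan form J, which has the same characteristic polynomial as A) gives
  χ_A(x) = x^4 + 16*x^3 + 96*x^2 + 256*x + 256
which factors as (x + 4)^4. The eigenvalues (with algebraic multiplicities) are λ = -4 with multiplicity 4.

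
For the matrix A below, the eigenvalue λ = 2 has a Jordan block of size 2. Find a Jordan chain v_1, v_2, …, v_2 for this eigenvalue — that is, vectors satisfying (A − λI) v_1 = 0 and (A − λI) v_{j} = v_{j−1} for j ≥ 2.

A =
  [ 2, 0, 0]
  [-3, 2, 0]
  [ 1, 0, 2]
A Jordan chain for λ = 2 of length 2:
v_1 = (0, -3, 1)ᵀ
v_2 = (1, 0, 0)ᵀ

Let N = A − (2)·I. We want v_2 with N^2 v_2 = 0 but N^1 v_2 ≠ 0; then v_{j-1} := N · v_j for j = 2, …, 2.

Pick v_2 = (1, 0, 0)ᵀ.
Then v_1 = N · v_2 = (0, -3, 1)ᵀ.

Sanity check: (A − (2)·I) v_1 = (0, 0, 0)ᵀ = 0. ✓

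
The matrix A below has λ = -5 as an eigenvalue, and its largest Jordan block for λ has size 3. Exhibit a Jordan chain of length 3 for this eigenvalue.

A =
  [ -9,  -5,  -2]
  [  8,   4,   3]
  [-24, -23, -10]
A Jordan chain for λ = -5 of length 3:
v_1 = (24, -32, 32)ᵀ
v_2 = (-4, 8, -24)ᵀ
v_3 = (1, 0, 0)ᵀ

Let N = A − (-5)·I. We want v_3 with N^3 v_3 = 0 but N^2 v_3 ≠ 0; then v_{j-1} := N · v_j for j = 3, …, 2.

Pick v_3 = (1, 0, 0)ᵀ.
Then v_2 = N · v_3 = (-4, 8, -24)ᵀ.
Then v_1 = N · v_2 = (24, -32, 32)ᵀ.

Sanity check: (A − (-5)·I) v_1 = (0, 0, 0)ᵀ = 0. ✓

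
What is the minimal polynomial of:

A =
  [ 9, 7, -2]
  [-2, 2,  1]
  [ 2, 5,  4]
x^3 - 15*x^2 + 75*x - 125

The characteristic polynomial is χ_A(x) = (x - 5)^3, so the eigenvalues are known. The minimal polynomial is
  m_A(x) = Π_λ (x − λ)^{k_λ}
where k_λ is the size of the *largest* Jordan block for λ (equivalently, the smallest k with (A − λI)^k v = 0 for every generalised eigenvector v of λ).

  λ = 5: largest Jordan block has size 3, contributing (x − 5)^3

So m_A(x) = (x - 5)^3 = x^3 - 15*x^2 + 75*x - 125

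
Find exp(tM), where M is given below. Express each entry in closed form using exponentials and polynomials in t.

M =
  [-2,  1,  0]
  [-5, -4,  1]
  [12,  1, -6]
e^{tM} =
  [-t^2*exp(-4*t)/2 + 2*t*exp(-4*t) + exp(-4*t), t^2*exp(-4*t) + t*exp(-4*t), t^2*exp(-4*t)/2]
  [t^2*exp(-4*t) - 5*t*exp(-4*t), -2*t^2*exp(-4*t) + exp(-4*t), -t^2*exp(-4*t) + t*exp(-4*t)]
  [-5*t^2*exp(-4*t)/2 + 12*t*exp(-4*t), 5*t^2*exp(-4*t) + t*exp(-4*t), 5*t^2*exp(-4*t)/2 - 2*t*exp(-4*t) + exp(-4*t)]

Strategy: write M = P · J · P⁻¹ where J is a Jordan canonical form, so e^{tM} = P · e^{tJ} · P⁻¹, and e^{tJ} can be computed block-by-block.

M has Jordan form
J =
  [-4,  1,  0]
  [ 0, -4,  1]
  [ 0,  0, -4]
(up to reordering of blocks).

Per-block formulas:
  For a 3×3 Jordan block J_3(-4): exp(t · J_3(-4)) = e^(-4t)·(I + t·N + (t^2/2)·N^2), where N is the 3×3 nilpotent shift.

After assembling e^{tJ} and conjugating by P, we get:

e^{tM} =
  [-t^2*exp(-4*t)/2 + 2*t*exp(-4*t) + exp(-4*t), t^2*exp(-4*t) + t*exp(-4*t), t^2*exp(-4*t)/2]
  [t^2*exp(-4*t) - 5*t*exp(-4*t), -2*t^2*exp(-4*t) + exp(-4*t), -t^2*exp(-4*t) + t*exp(-4*t)]
  [-5*t^2*exp(-4*t)/2 + 12*t*exp(-4*t), 5*t^2*exp(-4*t) + t*exp(-4*t), 5*t^2*exp(-4*t)/2 - 2*t*exp(-4*t) + exp(-4*t)]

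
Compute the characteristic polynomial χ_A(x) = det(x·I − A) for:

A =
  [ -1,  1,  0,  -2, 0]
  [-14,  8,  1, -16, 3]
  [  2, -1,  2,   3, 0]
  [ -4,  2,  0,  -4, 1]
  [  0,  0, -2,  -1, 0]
x^5 - 5*x^4 + 10*x^3 - 10*x^2 + 5*x - 1

Expanding det(x·I − A) (e.g. by cofactor expansion or by noting that A is similar to its Jordan form J, which has the same characteristic polynomial as A) gives
  χ_A(x) = x^5 - 5*x^4 + 10*x^3 - 10*x^2 + 5*x - 1
which factors as (x - 1)^5. The eigenvalues (with algebraic multiplicities) are λ = 1 with multiplicity 5.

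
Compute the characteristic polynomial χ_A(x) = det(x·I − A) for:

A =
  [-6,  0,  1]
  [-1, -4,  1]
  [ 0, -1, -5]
x^3 + 15*x^2 + 75*x + 125

Expanding det(x·I − A) (e.g. by cofactor expansion or by noting that A is similar to its Jordan form J, which has the same characteristic polynomial as A) gives
  χ_A(x) = x^3 + 15*x^2 + 75*x + 125
which factors as (x + 5)^3. The eigenvalues (with algebraic multiplicities) are λ = -5 with multiplicity 3.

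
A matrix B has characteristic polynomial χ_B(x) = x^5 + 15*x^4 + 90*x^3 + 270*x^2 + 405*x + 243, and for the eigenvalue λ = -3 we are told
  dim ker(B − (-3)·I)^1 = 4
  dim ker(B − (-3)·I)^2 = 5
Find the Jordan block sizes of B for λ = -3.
Block sizes for λ = -3: [2, 1, 1, 1]

From the dimensions of kernels of powers, the number of Jordan blocks of size at least j is d_j − d_{j−1} where d_j = dim ker(N^j) (with d_0 = 0). Computing the differences gives [4, 1].
The number of blocks of size exactly k is (#blocks of size ≥ k) − (#blocks of size ≥ k + 1), so the partition is: 3 block(s) of size 1, 1 block(s) of size 2.
In nonincreasing order the block sizes are [2, 1, 1, 1].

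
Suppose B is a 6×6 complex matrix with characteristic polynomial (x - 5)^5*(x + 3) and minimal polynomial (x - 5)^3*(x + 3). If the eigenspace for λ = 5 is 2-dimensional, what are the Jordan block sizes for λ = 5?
Block sizes for λ = 5: [3, 2]

Step 1 — from the characteristic polynomial, algebraic multiplicity of λ = 5 is 5. From dim ker(B − (5)·I) = 2, there are exactly 2 Jordan blocks for λ = 5.
Step 2 — from the minimal polynomial, the factor (x − 5)^3 tells us the largest block for λ = 5 has size 3.
Step 3 — with total size 5, 2 blocks, and largest block 3, the block sizes (in nonincreasing order) are [3, 2].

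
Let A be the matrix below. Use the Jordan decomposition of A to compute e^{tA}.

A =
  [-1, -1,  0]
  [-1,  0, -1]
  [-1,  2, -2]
e^{tA} =
  [t^2*exp(-t)/2 + exp(-t), -t^2*exp(-t)/2 - t*exp(-t), t^2*exp(-t)/2]
  [-t*exp(-t), t*exp(-t) + exp(-t), -t*exp(-t)]
  [-t^2*exp(-t)/2 - t*exp(-t), t^2*exp(-t)/2 + 2*t*exp(-t), -t^2*exp(-t)/2 - t*exp(-t) + exp(-t)]

Strategy: write A = P · J · P⁻¹ where J is a Jordan canonical form, so e^{tA} = P · e^{tJ} · P⁻¹, and e^{tJ} can be computed block-by-block.

A has Jordan form
J =
  [-1,  1,  0]
  [ 0, -1,  1]
  [ 0,  0, -1]
(up to reordering of blocks).

Per-block formulas:
  For a 3×3 Jordan block J_3(-1): exp(t · J_3(-1)) = e^(-1t)·(I + t·N + (t^2/2)·N^2), where N is the 3×3 nilpotent shift.

After assembling e^{tJ} and conjugating by P, we get:

e^{tA} =
  [t^2*exp(-t)/2 + exp(-t), -t^2*exp(-t)/2 - t*exp(-t), t^2*exp(-t)/2]
  [-t*exp(-t), t*exp(-t) + exp(-t), -t*exp(-t)]
  [-t^2*exp(-t)/2 - t*exp(-t), t^2*exp(-t)/2 + 2*t*exp(-t), -t^2*exp(-t)/2 - t*exp(-t) + exp(-t)]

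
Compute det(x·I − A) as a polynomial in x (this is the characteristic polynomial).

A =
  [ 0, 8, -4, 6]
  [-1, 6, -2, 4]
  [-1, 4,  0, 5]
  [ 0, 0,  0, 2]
x^4 - 8*x^3 + 24*x^2 - 32*x + 16

Expanding det(x·I − A) (e.g. by cofactor expansion or by noting that A is similar to its Jordan form J, which has the same characteristic polynomial as A) gives
  χ_A(x) = x^4 - 8*x^3 + 24*x^2 - 32*x + 16
which factors as (x - 2)^4. The eigenvalues (with algebraic multiplicities) are λ = 2 with multiplicity 4.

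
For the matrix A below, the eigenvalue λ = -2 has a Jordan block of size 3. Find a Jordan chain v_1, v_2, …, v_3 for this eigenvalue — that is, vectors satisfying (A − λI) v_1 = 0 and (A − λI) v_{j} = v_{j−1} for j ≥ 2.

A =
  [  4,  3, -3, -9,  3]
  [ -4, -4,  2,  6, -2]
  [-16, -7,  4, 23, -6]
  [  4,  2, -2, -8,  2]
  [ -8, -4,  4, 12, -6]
A Jordan chain for λ = -2 of length 3:
v_1 = (12, -8, -24, 8, -16)ᵀ
v_2 = (6, -4, -16, 4, -8)ᵀ
v_3 = (1, 0, 0, 0, 0)ᵀ

Let N = A − (-2)·I. We want v_3 with N^3 v_3 = 0 but N^2 v_3 ≠ 0; then v_{j-1} := N · v_j for j = 3, …, 2.

Pick v_3 = (1, 0, 0, 0, 0)ᵀ.
Then v_2 = N · v_3 = (6, -4, -16, 4, -8)ᵀ.
Then v_1 = N · v_2 = (12, -8, -24, 8, -16)ᵀ.

Sanity check: (A − (-2)·I) v_1 = (0, 0, 0, 0, 0)ᵀ = 0. ✓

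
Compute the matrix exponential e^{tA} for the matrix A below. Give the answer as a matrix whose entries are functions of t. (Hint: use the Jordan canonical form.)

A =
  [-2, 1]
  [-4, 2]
e^{tA} =
  [1 - 2*t, t]
  [-4*t, 2*t + 1]

Strategy: write A = P · J · P⁻¹ where J is a Jordan canonical form, so e^{tA} = P · e^{tJ} · P⁻¹, and e^{tJ} can be computed block-by-block.

A has Jordan form
J =
  [0, 1]
  [0, 0]
(up to reordering of blocks).

Per-block formulas:
  For a 2×2 Jordan block J_2(0): exp(t · J_2(0)) = e^(0t)·(I + t·N), where N is the 2×2 nilpotent shift.

After assembling e^{tJ} and conjugating by P, we get:

e^{tA} =
  [1 - 2*t, t]
  [-4*t, 2*t + 1]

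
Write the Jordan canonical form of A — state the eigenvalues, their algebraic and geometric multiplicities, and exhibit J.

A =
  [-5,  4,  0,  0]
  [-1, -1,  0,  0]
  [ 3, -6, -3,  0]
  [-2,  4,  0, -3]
J_2(-3) ⊕ J_1(-3) ⊕ J_1(-3)

The characteristic polynomial is
  det(x·I − A) = x^4 + 12*x^3 + 54*x^2 + 108*x + 81 = (x + 3)^4

Eigenvalues and multiplicities (the geometric multiplicity of λ is n − rank(A − λI), which equals the number of Jordan blocks for λ):
  λ = -3: algebraic multiplicity = 4, geometric multiplicity = 3

Determining the block sizes for each eigenvalue:
  λ = -3: 3 blocks summing to 4 forces exactly one block of size 2 and the rest size 1 → block sizes [2, 1, 1]

Assembling the blocks gives a Jordan form
J =
  [-3,  1,  0,  0]
  [ 0, -3,  0,  0]
  [ 0,  0, -3,  0]
  [ 0,  0,  0, -3]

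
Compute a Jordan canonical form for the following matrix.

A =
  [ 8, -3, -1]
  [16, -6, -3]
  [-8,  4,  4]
J_3(2)

The characteristic polynomial is
  det(x·I − A) = x^3 - 6*x^2 + 12*x - 8 = (x - 2)^3

Eigenvalues and multiplicities (the geometric multiplicity of λ is n − rank(A − λI), which equals the number of Jordan blocks for λ):
  λ = 2: algebraic multiplicity = 3, geometric multiplicity = 1

Determining the block sizes for each eigenvalue:
  λ = 2: one block (gm = 1), so the single block has size am = 3 → block sizes [3]

Assembling the blocks gives a Jordan form
J =
  [2, 1, 0]
  [0, 2, 1]
  [0, 0, 2]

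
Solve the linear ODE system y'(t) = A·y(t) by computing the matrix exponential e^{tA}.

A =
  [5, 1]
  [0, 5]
e^{tA} =
  [exp(5*t), t*exp(5*t)]
  [0, exp(5*t)]

Strategy: write A = P · J · P⁻¹ where J is a Jordan canonical form, so e^{tA} = P · e^{tJ} · P⁻¹, and e^{tJ} can be computed block-by-block.

A has Jordan form
J =
  [5, 1]
  [0, 5]
(up to reordering of blocks).

Per-block formulas:
  For a 2×2 Jordan block J_2(5): exp(t · J_2(5)) = e^(5t)·(I + t·N), where N is the 2×2 nilpotent shift.

After assembling e^{tJ} and conjugating by P, we get:

e^{tA} =
  [exp(5*t), t*exp(5*t)]
  [0, exp(5*t)]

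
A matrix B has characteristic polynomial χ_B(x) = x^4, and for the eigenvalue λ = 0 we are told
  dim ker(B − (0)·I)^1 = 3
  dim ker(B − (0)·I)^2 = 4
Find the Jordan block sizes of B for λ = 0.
Block sizes for λ = 0: [2, 1, 1]

From the dimensions of kernels of powers, the number of Jordan blocks of size at least j is d_j − d_{j−1} where d_j = dim ker(N^j) (with d_0 = 0). Computing the differences gives [3, 1].
The number of blocks of size exactly k is (#blocks of size ≥ k) − (#blocks of size ≥ k + 1), so the partition is: 2 block(s) of size 1, 1 block(s) of size 2.
In nonincreasing order the block sizes are [2, 1, 1].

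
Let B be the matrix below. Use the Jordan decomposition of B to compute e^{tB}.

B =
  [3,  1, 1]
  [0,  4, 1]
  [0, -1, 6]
e^{tB} =
  [exp(3*t), -t*exp(5*t) + exp(5*t) - exp(3*t), t*exp(5*t)]
  [0, -t*exp(5*t) + exp(5*t), t*exp(5*t)]
  [0, -t*exp(5*t), t*exp(5*t) + exp(5*t)]

Strategy: write B = P · J · P⁻¹ where J is a Jordan canonical form, so e^{tB} = P · e^{tJ} · P⁻¹, and e^{tJ} can be computed block-by-block.

B has Jordan form
J =
  [3, 0, 0]
  [0, 5, 1]
  [0, 0, 5]
(up to reordering of blocks).

Per-block formulas:
  For a 2×2 Jordan block J_2(5): exp(t · J_2(5)) = e^(5t)·(I + t·N), where N is the 2×2 nilpotent shift.
  For a 1×1 block at λ = 3: exp(t · [3]) = [e^(3t)].

After assembling e^{tJ} and conjugating by P, we get:

e^{tB} =
  [exp(3*t), -t*exp(5*t) + exp(5*t) - exp(3*t), t*exp(5*t)]
  [0, -t*exp(5*t) + exp(5*t), t*exp(5*t)]
  [0, -t*exp(5*t), t*exp(5*t) + exp(5*t)]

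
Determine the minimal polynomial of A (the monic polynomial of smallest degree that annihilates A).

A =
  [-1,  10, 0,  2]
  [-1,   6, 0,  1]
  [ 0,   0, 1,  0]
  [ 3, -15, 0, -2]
x^2 - 2*x + 1

The characteristic polynomial is χ_A(x) = (x - 1)^4, so the eigenvalues are known. The minimal polynomial is
  m_A(x) = Π_λ (x − λ)^{k_λ}
where k_λ is the size of the *largest* Jordan block for λ (equivalently, the smallest k with (A − λI)^k v = 0 for every generalised eigenvector v of λ).

  λ = 1: largest Jordan block has size 2, contributing (x − 1)^2

So m_A(x) = (x - 1)^2 = x^2 - 2*x + 1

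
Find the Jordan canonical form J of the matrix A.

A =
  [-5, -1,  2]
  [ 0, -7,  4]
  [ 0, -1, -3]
J_2(-5) ⊕ J_1(-5)

The characteristic polynomial is
  det(x·I − A) = x^3 + 15*x^2 + 75*x + 125 = (x + 5)^3

Eigenvalues and multiplicities (the geometric multiplicity of λ is n − rank(A − λI), which equals the number of Jordan blocks for λ):
  λ = -5: algebraic multiplicity = 3, geometric multiplicity = 2

Determining the block sizes for each eigenvalue:
  λ = -5: 2 blocks summing to 3 forces exactly one block of size 2 and the rest size 1 → block sizes [2, 1]

Assembling the blocks gives a Jordan form
J =
  [-5,  1,  0]
  [ 0, -5,  0]
  [ 0,  0, -5]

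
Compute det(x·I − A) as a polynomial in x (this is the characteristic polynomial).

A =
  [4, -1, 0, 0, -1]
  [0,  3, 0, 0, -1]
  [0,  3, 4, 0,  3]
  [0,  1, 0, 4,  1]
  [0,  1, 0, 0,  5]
x^5 - 20*x^4 + 160*x^3 - 640*x^2 + 1280*x - 1024

Expanding det(x·I − A) (e.g. by cofactor expansion or by noting that A is similar to its Jordan form J, which has the same characteristic polynomial as A) gives
  χ_A(x) = x^5 - 20*x^4 + 160*x^3 - 640*x^2 + 1280*x - 1024
which factors as (x - 4)^5. The eigenvalues (with algebraic multiplicities) are λ = 4 with multiplicity 5.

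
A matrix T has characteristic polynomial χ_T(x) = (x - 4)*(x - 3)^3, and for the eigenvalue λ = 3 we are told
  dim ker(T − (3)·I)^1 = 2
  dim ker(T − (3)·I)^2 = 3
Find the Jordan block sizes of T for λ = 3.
Block sizes for λ = 3: [2, 1]

From the dimensions of kernels of powers, the number of Jordan blocks of size at least j is d_j − d_{j−1} where d_j = dim ker(N^j) (with d_0 = 0). Computing the differences gives [2, 1].
The number of blocks of size exactly k is (#blocks of size ≥ k) − (#blocks of size ≥ k + 1), so the partition is: 1 block(s) of size 1, 1 block(s) of size 2.
In nonincreasing order the block sizes are [2, 1].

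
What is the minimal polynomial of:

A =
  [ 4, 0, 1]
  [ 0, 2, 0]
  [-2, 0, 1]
x^2 - 5*x + 6

The characteristic polynomial is χ_A(x) = (x - 3)*(x - 2)^2, so the eigenvalues are known. The minimal polynomial is
  m_A(x) = Π_λ (x − λ)^{k_λ}
where k_λ is the size of the *largest* Jordan block for λ (equivalently, the smallest k with (A − λI)^k v = 0 for every generalised eigenvector v of λ).

  λ = 2: largest Jordan block has size 1, contributing (x − 2)
  λ = 3: largest Jordan block has size 1, contributing (x − 3)

So m_A(x) = (x - 3)*(x - 2) = x^2 - 5*x + 6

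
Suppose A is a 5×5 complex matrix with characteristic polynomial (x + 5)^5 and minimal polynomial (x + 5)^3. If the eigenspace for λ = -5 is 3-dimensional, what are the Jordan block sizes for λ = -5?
Block sizes for λ = -5: [3, 1, 1]

Step 1 — from the characteristic polynomial, algebraic multiplicity of λ = -5 is 5. From dim ker(A − (-5)·I) = 3, there are exactly 3 Jordan blocks for λ = -5.
Step 2 — from the minimal polynomial, the factor (x + 5)^3 tells us the largest block for λ = -5 has size 3.
Step 3 — with total size 5, 3 blocks, and largest block 3, the block sizes (in nonincreasing order) are [3, 1, 1].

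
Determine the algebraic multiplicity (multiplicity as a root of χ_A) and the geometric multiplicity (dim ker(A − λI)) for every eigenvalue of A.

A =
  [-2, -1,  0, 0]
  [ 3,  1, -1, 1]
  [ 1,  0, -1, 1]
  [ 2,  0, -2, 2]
λ = 0: alg = 4, geom = 2

Step 1 — factor the characteristic polynomial to read off the algebraic multiplicities:
  χ_A(x) = x^4

Step 2 — compute geometric multiplicities via the rank-nullity identity g(λ) = n − rank(A − λI):
  rank(A − (0)·I) = 2, so dim ker(A − (0)·I) = n − 2 = 2

Summary:
  λ = 0: algebraic multiplicity = 4, geometric multiplicity = 2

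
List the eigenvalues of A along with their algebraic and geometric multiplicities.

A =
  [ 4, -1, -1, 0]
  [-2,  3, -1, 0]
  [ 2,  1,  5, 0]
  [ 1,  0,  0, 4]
λ = 4: alg = 4, geom = 2

Step 1 — factor the characteristic polynomial to read off the algebraic multiplicities:
  χ_A(x) = (x - 4)^4

Step 2 — compute geometric multiplicities via the rank-nullity identity g(λ) = n − rank(A − λI):
  rank(A − (4)·I) = 2, so dim ker(A − (4)·I) = n − 2 = 2

Summary:
  λ = 4: algebraic multiplicity = 4, geometric multiplicity = 2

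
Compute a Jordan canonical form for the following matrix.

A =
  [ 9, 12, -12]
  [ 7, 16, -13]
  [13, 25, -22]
J_1(-3) ⊕ J_2(3)

The characteristic polynomial is
  det(x·I − A) = x^3 - 3*x^2 - 9*x + 27 = (x - 3)^2*(x + 3)

Eigenvalues and multiplicities (the geometric multiplicity of λ is n − rank(A − λI), which equals the number of Jordan blocks for λ):
  λ = -3: algebraic multiplicity = 1, geometric multiplicity = 1
  λ = 3: algebraic multiplicity = 2, geometric multiplicity = 1

Determining the block sizes for each eigenvalue:
  λ = -3: one block (gm = 1), so the single block has size am = 1 → block sizes [1]
  λ = 3: one block (gm = 1), so the single block has size am = 2 → block sizes [2]

Assembling the blocks gives a Jordan form
J =
  [-3, 0, 0]
  [ 0, 3, 1]
  [ 0, 0, 3]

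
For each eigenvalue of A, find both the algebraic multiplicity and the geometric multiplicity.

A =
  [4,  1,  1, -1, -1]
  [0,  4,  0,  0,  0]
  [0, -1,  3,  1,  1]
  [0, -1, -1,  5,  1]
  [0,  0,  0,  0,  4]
λ = 4: alg = 5, geom = 4

Step 1 — factor the characteristic polynomial to read off the algebraic multiplicities:
  χ_A(x) = (x - 4)^5

Step 2 — compute geometric multiplicities via the rank-nullity identity g(λ) = n − rank(A − λI):
  rank(A − (4)·I) = 1, so dim ker(A − (4)·I) = n − 1 = 4

Summary:
  λ = 4: algebraic multiplicity = 5, geometric multiplicity = 4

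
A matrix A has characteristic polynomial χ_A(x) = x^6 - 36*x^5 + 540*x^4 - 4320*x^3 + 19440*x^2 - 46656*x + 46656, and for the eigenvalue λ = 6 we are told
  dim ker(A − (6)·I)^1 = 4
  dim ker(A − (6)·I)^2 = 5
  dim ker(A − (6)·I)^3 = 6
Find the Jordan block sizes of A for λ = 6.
Block sizes for λ = 6: [3, 1, 1, 1]

From the dimensions of kernels of powers, the number of Jordan blocks of size at least j is d_j − d_{j−1} where d_j = dim ker(N^j) (with d_0 = 0). Computing the differences gives [4, 1, 1].
The number of blocks of size exactly k is (#blocks of size ≥ k) − (#blocks of size ≥ k + 1), so the partition is: 3 block(s) of size 1, 1 block(s) of size 3.
In nonincreasing order the block sizes are [3, 1, 1, 1].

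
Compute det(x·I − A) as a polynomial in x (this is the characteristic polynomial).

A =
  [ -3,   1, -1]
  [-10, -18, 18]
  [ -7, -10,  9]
x^3 + 12*x^2 + 48*x + 64

Expanding det(x·I − A) (e.g. by cofactor expansion or by noting that A is similar to its Jordan form J, which has the same characteristic polynomial as A) gives
  χ_A(x) = x^3 + 12*x^2 + 48*x + 64
which factors as (x + 4)^3. The eigenvalues (with algebraic multiplicities) are λ = -4 with multiplicity 3.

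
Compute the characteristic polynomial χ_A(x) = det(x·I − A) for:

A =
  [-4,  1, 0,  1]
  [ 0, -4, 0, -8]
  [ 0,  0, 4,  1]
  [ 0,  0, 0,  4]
x^4 - 32*x^2 + 256

Expanding det(x·I − A) (e.g. by cofactor expansion or by noting that A is similar to its Jordan form J, which has the same characteristic polynomial as A) gives
  χ_A(x) = x^4 - 32*x^2 + 256
which factors as (x - 4)^2*(x + 4)^2. The eigenvalues (with algebraic multiplicities) are λ = -4 with multiplicity 2, λ = 4 with multiplicity 2.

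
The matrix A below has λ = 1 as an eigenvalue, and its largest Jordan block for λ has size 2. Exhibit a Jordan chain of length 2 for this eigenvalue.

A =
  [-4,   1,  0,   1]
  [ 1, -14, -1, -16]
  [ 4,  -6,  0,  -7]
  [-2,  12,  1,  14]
A Jordan chain for λ = 1 of length 2:
v_1 = (0, -1, -1, 1)ᵀ
v_2 = (0, 0, 1, 0)ᵀ

Let N = A − (1)·I. We want v_2 with N^2 v_2 = 0 but N^1 v_2 ≠ 0; then v_{j-1} := N · v_j for j = 2, …, 2.

Pick v_2 = (0, 0, 1, 0)ᵀ.
Then v_1 = N · v_2 = (0, -1, -1, 1)ᵀ.

Sanity check: (A − (1)·I) v_1 = (0, 0, 0, 0)ᵀ = 0. ✓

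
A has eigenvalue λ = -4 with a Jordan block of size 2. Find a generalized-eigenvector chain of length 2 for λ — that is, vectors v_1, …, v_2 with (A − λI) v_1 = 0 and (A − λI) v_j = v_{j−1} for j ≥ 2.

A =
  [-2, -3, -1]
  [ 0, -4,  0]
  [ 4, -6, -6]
A Jordan chain for λ = -4 of length 2:
v_1 = (2, 0, 4)ᵀ
v_2 = (1, 0, 0)ᵀ

Let N = A − (-4)·I. We want v_2 with N^2 v_2 = 0 but N^1 v_2 ≠ 0; then v_{j-1} := N · v_j for j = 2, …, 2.

Pick v_2 = (1, 0, 0)ᵀ.
Then v_1 = N · v_2 = (2, 0, 4)ᵀ.

Sanity check: (A − (-4)·I) v_1 = (0, 0, 0)ᵀ = 0. ✓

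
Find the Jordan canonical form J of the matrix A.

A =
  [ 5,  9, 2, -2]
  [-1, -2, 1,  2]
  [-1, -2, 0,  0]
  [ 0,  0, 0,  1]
J_3(1) ⊕ J_1(1)

The characteristic polynomial is
  det(x·I − A) = x^4 - 4*x^3 + 6*x^2 - 4*x + 1 = (x - 1)^4

Eigenvalues and multiplicities (the geometric multiplicity of λ is n − rank(A − λI), which equals the number of Jordan blocks for λ):
  λ = 1: algebraic multiplicity = 4, geometric multiplicity = 2

Determining the block sizes for each eigenvalue:
  λ = 1: with am = 4 and gm = 2, the partition is not yet determined (e.g. several partitions of 4 into 2 parts exist). Let N = A − (1)·I. Computing rank(N^1) = 2, rank(N^2) = 1, rank(N^3) = 0; the number of blocks of size ≥ j is rank(N^{j−1}) − rank(N^j), giving [2, 1, 1]. So we have 1 block(s) of size 3, 1 block(s) of size 1 → block sizes [3, 1]

Assembling the blocks gives a Jordan form
J =
  [1, 1, 0, 0]
  [0, 1, 1, 0]
  [0, 0, 1, 0]
  [0, 0, 0, 1]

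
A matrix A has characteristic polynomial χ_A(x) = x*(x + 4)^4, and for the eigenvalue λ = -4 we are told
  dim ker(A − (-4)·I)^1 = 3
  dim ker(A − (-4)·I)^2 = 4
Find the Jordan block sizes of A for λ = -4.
Block sizes for λ = -4: [2, 1, 1]

From the dimensions of kernels of powers, the number of Jordan blocks of size at least j is d_j − d_{j−1} where d_j = dim ker(N^j) (with d_0 = 0). Computing the differences gives [3, 1].
The number of blocks of size exactly k is (#blocks of size ≥ k) − (#blocks of size ≥ k + 1), so the partition is: 2 block(s) of size 1, 1 block(s) of size 2.
In nonincreasing order the block sizes are [2, 1, 1].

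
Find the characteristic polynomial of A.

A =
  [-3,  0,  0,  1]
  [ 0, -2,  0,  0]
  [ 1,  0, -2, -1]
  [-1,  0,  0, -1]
x^4 + 8*x^3 + 24*x^2 + 32*x + 16

Expanding det(x·I − A) (e.g. by cofactor expansion or by noting that A is similar to its Jordan form J, which has the same characteristic polynomial as A) gives
  χ_A(x) = x^4 + 8*x^3 + 24*x^2 + 32*x + 16
which factors as (x + 2)^4. The eigenvalues (with algebraic multiplicities) are λ = -2 with multiplicity 4.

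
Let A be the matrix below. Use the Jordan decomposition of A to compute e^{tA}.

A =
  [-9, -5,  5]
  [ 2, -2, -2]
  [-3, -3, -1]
e^{tA} =
  [-5*t*exp(-4*t) + exp(-4*t), -5*t*exp(-4*t), 5*t*exp(-4*t)]
  [2*t*exp(-4*t), 2*t*exp(-4*t) + exp(-4*t), -2*t*exp(-4*t)]
  [-3*t*exp(-4*t), -3*t*exp(-4*t), 3*t*exp(-4*t) + exp(-4*t)]

Strategy: write A = P · J · P⁻¹ where J is a Jordan canonical form, so e^{tA} = P · e^{tJ} · P⁻¹, and e^{tJ} can be computed block-by-block.

A has Jordan form
J =
  [-4,  1,  0]
  [ 0, -4,  0]
  [ 0,  0, -4]
(up to reordering of blocks).

Per-block formulas:
  For a 2×2 Jordan block J_2(-4): exp(t · J_2(-4)) = e^(-4t)·(I + t·N), where N is the 2×2 nilpotent shift.
  For a 1×1 block at λ = -4: exp(t · [-4]) = [e^(-4t)].

After assembling e^{tJ} and conjugating by P, we get:

e^{tA} =
  [-5*t*exp(-4*t) + exp(-4*t), -5*t*exp(-4*t), 5*t*exp(-4*t)]
  [2*t*exp(-4*t), 2*t*exp(-4*t) + exp(-4*t), -2*t*exp(-4*t)]
  [-3*t*exp(-4*t), -3*t*exp(-4*t), 3*t*exp(-4*t) + exp(-4*t)]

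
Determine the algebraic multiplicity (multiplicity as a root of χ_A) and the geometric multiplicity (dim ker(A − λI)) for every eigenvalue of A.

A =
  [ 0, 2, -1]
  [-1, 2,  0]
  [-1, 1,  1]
λ = 1: alg = 3, geom = 1

Step 1 — factor the characteristic polynomial to read off the algebraic multiplicities:
  χ_A(x) = (x - 1)^3

Step 2 — compute geometric multiplicities via the rank-nullity identity g(λ) = n − rank(A − λI):
  rank(A − (1)·I) = 2, so dim ker(A − (1)·I) = n − 2 = 1

Summary:
  λ = 1: algebraic multiplicity = 3, geometric multiplicity = 1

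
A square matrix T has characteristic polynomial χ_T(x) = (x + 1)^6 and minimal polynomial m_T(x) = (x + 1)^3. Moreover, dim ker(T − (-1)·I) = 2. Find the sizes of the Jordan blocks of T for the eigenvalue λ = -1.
Block sizes for λ = -1: [3, 3]

Step 1 — from the characteristic polynomial, algebraic multiplicity of λ = -1 is 6. From dim ker(T − (-1)·I) = 2, there are exactly 2 Jordan blocks for λ = -1.
Step 2 — from the minimal polynomial, the factor (x + 1)^3 tells us the largest block for λ = -1 has size 3.
Step 3 — with total size 6, 2 blocks, and largest block 3, the block sizes (in nonincreasing order) are [3, 3].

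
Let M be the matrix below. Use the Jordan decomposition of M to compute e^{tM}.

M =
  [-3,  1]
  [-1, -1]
e^{tM} =
  [-t*exp(-2*t) + exp(-2*t), t*exp(-2*t)]
  [-t*exp(-2*t), t*exp(-2*t) + exp(-2*t)]

Strategy: write M = P · J · P⁻¹ where J is a Jordan canonical form, so e^{tM} = P · e^{tJ} · P⁻¹, and e^{tJ} can be computed block-by-block.

M has Jordan form
J =
  [-2,  1]
  [ 0, -2]
(up to reordering of blocks).

Per-block formulas:
  For a 2×2 Jordan block J_2(-2): exp(t · J_2(-2)) = e^(-2t)·(I + t·N), where N is the 2×2 nilpotent shift.

After assembling e^{tJ} and conjugating by P, we get:

e^{tM} =
  [-t*exp(-2*t) + exp(-2*t), t*exp(-2*t)]
  [-t*exp(-2*t), t*exp(-2*t) + exp(-2*t)]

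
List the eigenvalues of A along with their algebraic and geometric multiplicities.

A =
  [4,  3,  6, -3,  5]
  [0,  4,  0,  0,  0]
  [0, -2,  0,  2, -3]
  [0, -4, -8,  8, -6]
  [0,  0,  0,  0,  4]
λ = 4: alg = 5, geom = 3

Step 1 — factor the characteristic polynomial to read off the algebraic multiplicities:
  χ_A(x) = (x - 4)^5

Step 2 — compute geometric multiplicities via the rank-nullity identity g(λ) = n − rank(A − λI):
  rank(A − (4)·I) = 2, so dim ker(A − (4)·I) = n − 2 = 3

Summary:
  λ = 4: algebraic multiplicity = 5, geometric multiplicity = 3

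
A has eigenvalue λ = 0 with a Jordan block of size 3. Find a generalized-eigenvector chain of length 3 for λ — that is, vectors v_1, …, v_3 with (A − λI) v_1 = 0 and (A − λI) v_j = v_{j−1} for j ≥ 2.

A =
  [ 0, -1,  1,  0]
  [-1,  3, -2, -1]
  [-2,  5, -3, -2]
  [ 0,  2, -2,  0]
A Jordan chain for λ = 0 of length 3:
v_1 = (-1, 1, 1, 2)ᵀ
v_2 = (0, -1, -2, 0)ᵀ
v_3 = (1, 0, 0, 0)ᵀ

Let N = A − (0)·I. We want v_3 with N^3 v_3 = 0 but N^2 v_3 ≠ 0; then v_{j-1} := N · v_j for j = 3, …, 2.

Pick v_3 = (1, 0, 0, 0)ᵀ.
Then v_2 = N · v_3 = (0, -1, -2, 0)ᵀ.
Then v_1 = N · v_2 = (-1, 1, 1, 2)ᵀ.

Sanity check: (A − (0)·I) v_1 = (0, 0, 0, 0)ᵀ = 0. ✓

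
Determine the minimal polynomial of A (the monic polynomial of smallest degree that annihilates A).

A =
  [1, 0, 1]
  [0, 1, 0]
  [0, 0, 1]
x^2 - 2*x + 1

The characteristic polynomial is χ_A(x) = (x - 1)^3, so the eigenvalues are known. The minimal polynomial is
  m_A(x) = Π_λ (x − λ)^{k_λ}
where k_λ is the size of the *largest* Jordan block for λ (equivalently, the smallest k with (A − λI)^k v = 0 for every generalised eigenvector v of λ).

  λ = 1: largest Jordan block has size 2, contributing (x − 1)^2

So m_A(x) = (x - 1)^2 = x^2 - 2*x + 1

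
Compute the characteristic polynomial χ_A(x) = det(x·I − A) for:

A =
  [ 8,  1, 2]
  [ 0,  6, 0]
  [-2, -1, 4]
x^3 - 18*x^2 + 108*x - 216

Expanding det(x·I − A) (e.g. by cofactor expansion or by noting that A is similar to its Jordan form J, which has the same characteristic polynomial as A) gives
  χ_A(x) = x^3 - 18*x^2 + 108*x - 216
which factors as (x - 6)^3. The eigenvalues (with algebraic multiplicities) are λ = 6 with multiplicity 3.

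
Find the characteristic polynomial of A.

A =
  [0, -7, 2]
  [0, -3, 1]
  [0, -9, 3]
x^3

Expanding det(x·I − A) (e.g. by cofactor expansion or by noting that A is similar to its Jordan form J, which has the same characteristic polynomial as A) gives
  χ_A(x) = x^3
which factors as x^3. The eigenvalues (with algebraic multiplicities) are λ = 0 with multiplicity 3.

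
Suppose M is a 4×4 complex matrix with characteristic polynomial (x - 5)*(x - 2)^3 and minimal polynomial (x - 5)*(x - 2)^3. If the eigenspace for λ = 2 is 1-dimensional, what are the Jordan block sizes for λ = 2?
Block sizes for λ = 2: [3]

Step 1 — from the characteristic polynomial, algebraic multiplicity of λ = 2 is 3. From dim ker(M − (2)·I) = 1, there are exactly 1 Jordan blocks for λ = 2.
Step 2 — from the minimal polynomial, the factor (x − 2)^3 tells us the largest block for λ = 2 has size 3.
Step 3 — with total size 3, 1 blocks, and largest block 3, the block sizes (in nonincreasing order) are [3].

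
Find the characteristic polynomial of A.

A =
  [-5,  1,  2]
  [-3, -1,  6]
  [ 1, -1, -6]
x^3 + 12*x^2 + 48*x + 64

Expanding det(x·I − A) (e.g. by cofactor expansion or by noting that A is similar to its Jordan form J, which has the same characteristic polynomial as A) gives
  χ_A(x) = x^3 + 12*x^2 + 48*x + 64
which factors as (x + 4)^3. The eigenvalues (with algebraic multiplicities) are λ = -4 with multiplicity 3.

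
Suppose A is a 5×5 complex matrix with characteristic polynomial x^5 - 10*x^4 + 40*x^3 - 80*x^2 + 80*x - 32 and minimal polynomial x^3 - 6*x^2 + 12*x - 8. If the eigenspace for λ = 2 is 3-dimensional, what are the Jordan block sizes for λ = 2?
Block sizes for λ = 2: [3, 1, 1]

Step 1 — from the characteristic polynomial, algebraic multiplicity of λ = 2 is 5. From dim ker(A − (2)·I) = 3, there are exactly 3 Jordan blocks for λ = 2.
Step 2 — from the minimal polynomial, the factor (x − 2)^3 tells us the largest block for λ = 2 has size 3.
Step 3 — with total size 5, 3 blocks, and largest block 3, the block sizes (in nonincreasing order) are [3, 1, 1].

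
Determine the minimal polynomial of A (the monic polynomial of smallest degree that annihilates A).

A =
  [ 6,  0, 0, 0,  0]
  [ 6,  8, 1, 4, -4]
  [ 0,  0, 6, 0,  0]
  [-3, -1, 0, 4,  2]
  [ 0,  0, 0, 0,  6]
x^3 - 18*x^2 + 108*x - 216

The characteristic polynomial is χ_A(x) = (x - 6)^5, so the eigenvalues are known. The minimal polynomial is
  m_A(x) = Π_λ (x − λ)^{k_λ}
where k_λ is the size of the *largest* Jordan block for λ (equivalently, the smallest k with (A − λI)^k v = 0 for every generalised eigenvector v of λ).

  λ = 6: largest Jordan block has size 3, contributing (x − 6)^3

So m_A(x) = (x - 6)^3 = x^3 - 18*x^2 + 108*x - 216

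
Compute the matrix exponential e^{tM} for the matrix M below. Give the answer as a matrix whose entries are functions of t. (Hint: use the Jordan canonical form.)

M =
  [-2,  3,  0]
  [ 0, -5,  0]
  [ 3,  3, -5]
e^{tM} =
  [exp(-2*t), exp(-2*t) - exp(-5*t), 0]
  [0, exp(-5*t), 0]
  [exp(-2*t) - exp(-5*t), exp(-2*t) - exp(-5*t), exp(-5*t)]

Strategy: write M = P · J · P⁻¹ where J is a Jordan canonical form, so e^{tM} = P · e^{tJ} · P⁻¹, and e^{tJ} can be computed block-by-block.

M has Jordan form
J =
  [-5,  0,  0]
  [ 0, -5,  0]
  [ 0,  0, -2]
(up to reordering of blocks).

Per-block formulas:
  For a 1×1 block at λ = -5: exp(t · [-5]) = [e^(-5t)].
  For a 1×1 block at λ = -2: exp(t · [-2]) = [e^(-2t)].

After assembling e^{tJ} and conjugating by P, we get:

e^{tM} =
  [exp(-2*t), exp(-2*t) - exp(-5*t), 0]
  [0, exp(-5*t), 0]
  [exp(-2*t) - exp(-5*t), exp(-2*t) - exp(-5*t), exp(-5*t)]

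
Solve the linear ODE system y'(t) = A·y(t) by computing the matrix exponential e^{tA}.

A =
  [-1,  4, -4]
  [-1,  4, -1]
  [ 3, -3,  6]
e^{tA} =
  [-4*t*exp(3*t) + exp(3*t), 4*t*exp(3*t), -4*t*exp(3*t)]
  [-t*exp(3*t), t*exp(3*t) + exp(3*t), -t*exp(3*t)]
  [3*t*exp(3*t), -3*t*exp(3*t), 3*t*exp(3*t) + exp(3*t)]

Strategy: write A = P · J · P⁻¹ where J is a Jordan canonical form, so e^{tA} = P · e^{tJ} · P⁻¹, and e^{tJ} can be computed block-by-block.

A has Jordan form
J =
  [3, 1, 0]
  [0, 3, 0]
  [0, 0, 3]
(up to reordering of blocks).

Per-block formulas:
  For a 2×2 Jordan block J_2(3): exp(t · J_2(3)) = e^(3t)·(I + t·N), where N is the 2×2 nilpotent shift.
  For a 1×1 block at λ = 3: exp(t · [3]) = [e^(3t)].

After assembling e^{tJ} and conjugating by P, we get:

e^{tA} =
  [-4*t*exp(3*t) + exp(3*t), 4*t*exp(3*t), -4*t*exp(3*t)]
  [-t*exp(3*t), t*exp(3*t) + exp(3*t), -t*exp(3*t)]
  [3*t*exp(3*t), -3*t*exp(3*t), 3*t*exp(3*t) + exp(3*t)]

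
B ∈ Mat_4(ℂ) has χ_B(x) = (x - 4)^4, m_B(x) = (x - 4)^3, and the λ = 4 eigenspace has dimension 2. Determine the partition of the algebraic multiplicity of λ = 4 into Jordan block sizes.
Block sizes for λ = 4: [3, 1]

Step 1 — from the characteristic polynomial, algebraic multiplicity of λ = 4 is 4. From dim ker(B − (4)·I) = 2, there are exactly 2 Jordan blocks for λ = 4.
Step 2 — from the minimal polynomial, the factor (x − 4)^3 tells us the largest block for λ = 4 has size 3.
Step 3 — with total size 4, 2 blocks, and largest block 3, the block sizes (in nonincreasing order) are [3, 1].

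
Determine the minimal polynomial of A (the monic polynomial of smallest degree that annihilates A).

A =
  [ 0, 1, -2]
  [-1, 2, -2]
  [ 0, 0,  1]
x^2 - 2*x + 1

The characteristic polynomial is χ_A(x) = (x - 1)^3, so the eigenvalues are known. The minimal polynomial is
  m_A(x) = Π_λ (x − λ)^{k_λ}
where k_λ is the size of the *largest* Jordan block for λ (equivalently, the smallest k with (A − λI)^k v = 0 for every generalised eigenvector v of λ).

  λ = 1: largest Jordan block has size 2, contributing (x − 1)^2

So m_A(x) = (x - 1)^2 = x^2 - 2*x + 1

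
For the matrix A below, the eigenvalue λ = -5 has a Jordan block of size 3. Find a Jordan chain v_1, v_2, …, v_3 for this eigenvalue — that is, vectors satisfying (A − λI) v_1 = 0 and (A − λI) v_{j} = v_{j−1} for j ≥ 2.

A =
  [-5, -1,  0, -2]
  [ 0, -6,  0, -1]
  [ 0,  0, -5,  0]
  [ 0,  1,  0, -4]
A Jordan chain for λ = -5 of length 3:
v_1 = (-1, 0, 0, 0)ᵀ
v_2 = (-1, -1, 0, 1)ᵀ
v_3 = (0, 1, 0, 0)ᵀ

Let N = A − (-5)·I. We want v_3 with N^3 v_3 = 0 but N^2 v_3 ≠ 0; then v_{j-1} := N · v_j for j = 3, …, 2.

Pick v_3 = (0, 1, 0, 0)ᵀ.
Then v_2 = N · v_3 = (-1, -1, 0, 1)ᵀ.
Then v_1 = N · v_2 = (-1, 0, 0, 0)ᵀ.

Sanity check: (A − (-5)·I) v_1 = (0, 0, 0, 0)ᵀ = 0. ✓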